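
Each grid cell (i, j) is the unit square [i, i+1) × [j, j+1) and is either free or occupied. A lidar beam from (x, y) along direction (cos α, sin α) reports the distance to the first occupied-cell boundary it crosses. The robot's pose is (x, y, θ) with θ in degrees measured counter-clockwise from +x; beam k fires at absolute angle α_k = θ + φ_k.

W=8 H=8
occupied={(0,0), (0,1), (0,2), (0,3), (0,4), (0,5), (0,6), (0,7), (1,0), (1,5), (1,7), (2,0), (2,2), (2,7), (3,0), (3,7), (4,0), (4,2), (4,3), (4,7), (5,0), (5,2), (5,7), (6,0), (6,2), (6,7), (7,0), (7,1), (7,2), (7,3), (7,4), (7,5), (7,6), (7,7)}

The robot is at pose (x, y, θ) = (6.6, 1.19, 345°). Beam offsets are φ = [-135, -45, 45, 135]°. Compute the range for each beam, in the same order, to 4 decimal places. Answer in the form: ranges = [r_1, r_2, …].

ranges = [0.3800, 0.2194, 0.4619, 0.9353]

beam 1: φ=-135°, α=210°
  cosα=-0.8660 sinα=-0.5000 | (6,1) | tMaxX 0.6928 tMaxY 0.3800 | tΔX 1.1547 tΔY 2.0000
    t=0.3800 [y] (6,0) — stop
  → r_1 = 0.3800
beam 2: φ=-45°, α=300°
  cosα=0.5000 sinα=-0.8660 | (6,1) | tMaxX 0.8000 tMaxY 0.2194 | tΔX 2.0000 tΔY 1.1547
    t=0.2194 [y] (6,0) — stop
  → r_2 = 0.2194
beam 3: φ=45°, α=30°
  cosα=0.8660 sinα=0.5000 | (6,1) | tMaxX 0.4619 tMaxY 1.6200 | tΔX 1.1547 tΔY 2.0000
    t=0.4619 [x] (7,1) — stop
  → r_3 = 0.4619
beam 4: φ=135°, α=120°
  cosα=-0.5000 sinα=0.8660 | (6,1) | tMaxX 1.2000 tMaxY 0.9353 | tΔX 2.0000 tΔY 1.1547
    t=0.9353 [y] (6,2) — stop
  → r_4 = 0.9353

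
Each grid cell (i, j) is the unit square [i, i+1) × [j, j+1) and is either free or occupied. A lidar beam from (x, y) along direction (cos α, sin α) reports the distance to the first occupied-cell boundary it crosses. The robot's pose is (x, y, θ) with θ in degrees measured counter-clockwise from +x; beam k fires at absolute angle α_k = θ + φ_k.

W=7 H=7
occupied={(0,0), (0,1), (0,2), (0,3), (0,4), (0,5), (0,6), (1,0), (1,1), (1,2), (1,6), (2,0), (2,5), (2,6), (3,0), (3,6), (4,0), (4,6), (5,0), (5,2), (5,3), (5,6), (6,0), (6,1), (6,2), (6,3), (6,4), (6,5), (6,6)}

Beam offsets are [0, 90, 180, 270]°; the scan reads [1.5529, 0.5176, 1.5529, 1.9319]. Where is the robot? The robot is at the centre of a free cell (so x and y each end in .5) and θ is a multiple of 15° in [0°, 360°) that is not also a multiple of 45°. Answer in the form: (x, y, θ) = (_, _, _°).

The pose lattice has 20·16 = 320 candidates. Test each by forward raycasting.
  (2.5, 2.5, 240°): beam 1 = 1.0000 ≠ 1.5529 ✗
  (3.5, 2.5, 105°): beam 1 = 2.5882 ≠ 1.5529 ✗
  (3.5, 5.5, 330°): beam 1 = 2.8868 ≠ 1.5529 ✗
  …
  (4.5, 5.5, 15°): r_1=1.5529, r_2=0.5176, r_3=1.5529, r_4=1.9319 — all match ✓
Unique over the lattice → pose = (4.5, 5.5, 15°).

(x, y, θ) = (4.5, 5.5, 15°)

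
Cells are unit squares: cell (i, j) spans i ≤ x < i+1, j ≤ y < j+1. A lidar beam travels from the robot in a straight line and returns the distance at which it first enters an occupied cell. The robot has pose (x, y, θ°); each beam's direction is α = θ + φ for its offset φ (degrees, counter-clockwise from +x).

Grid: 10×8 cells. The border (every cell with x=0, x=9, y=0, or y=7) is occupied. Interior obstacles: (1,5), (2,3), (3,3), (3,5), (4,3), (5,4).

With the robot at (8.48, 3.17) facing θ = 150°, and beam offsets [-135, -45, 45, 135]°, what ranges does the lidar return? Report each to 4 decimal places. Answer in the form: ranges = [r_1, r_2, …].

beam 1: φ=-135°, α=15°
  direction (0.9659, 0.2588); cell (8,3); t to first gridline: x 0.5383, y 3.2069 (then +1.0353 / +3.8637)
    (9,3) via x @ 0.5383  # hit
  → r_1 = 0.5383
beam 2: φ=-45°, α=105°
  direction (-0.2588, 0.9659); cell (8,3); t to first gridline: x 1.8546, y 0.8593 (then +3.8637 / +1.0353)
    (8,4) via y @ 0.8593
    (7,4) via x @ 1.8546
    (7,5) via y @ 1.8946
    (7,6) via y @ 2.9298
    (7,7) via y @ 3.9651  # hit
  → r_2 = 3.9651
beam 3: φ=45°, α=195°
  direction (-0.9659, -0.2588); cell (8,3); t to first gridline: x 0.4969, y 0.6568 (then +1.0353 / +3.8637)
    (7,3) via x @ 0.4969
    (7,2) via y @ 0.6568
    (6,2) via x @ 1.5322
    (5,2) via x @ 2.5675
    (4,2) via x @ 3.6028
    (4,1) via y @ 4.5205
    (3,1) via x @ 4.6380
    (2,1) via x @ 5.6733
    (1,1) via x @ 6.7086
    (0,1) via x @ 7.7439  # hit
  → r_3 = 7.7439
beam 4: φ=135°, α=285°
  direction (0.2588, -0.9659); cell (8,3); t to first gridline: x 2.0091, y 0.1760 (then +3.8637 / +1.0353)
    (8,2) via y @ 0.1760
    (8,1) via y @ 1.2113
    (9,1) via x @ 2.0091  # hit
  → r_4 = 2.0091

ranges = [0.5383, 3.9651, 7.7439, 2.0091]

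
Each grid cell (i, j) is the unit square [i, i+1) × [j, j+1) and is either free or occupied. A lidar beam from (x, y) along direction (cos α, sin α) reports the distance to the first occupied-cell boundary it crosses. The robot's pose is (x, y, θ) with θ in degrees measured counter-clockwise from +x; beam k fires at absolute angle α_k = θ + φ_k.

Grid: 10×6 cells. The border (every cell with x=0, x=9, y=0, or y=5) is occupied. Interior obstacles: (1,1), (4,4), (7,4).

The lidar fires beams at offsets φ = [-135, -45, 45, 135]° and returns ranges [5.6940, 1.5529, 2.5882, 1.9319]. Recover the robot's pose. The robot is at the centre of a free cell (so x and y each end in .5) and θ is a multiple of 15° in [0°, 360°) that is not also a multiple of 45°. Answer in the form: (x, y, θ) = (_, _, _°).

The pose lattice has 29·16 = 464 candidates. Test each by forward raycasting.
  (7.5, 1.5, 15°): beam 1 = 0.5774 ≠ 5.6940 ✗
  (5.5, 4.5, 195°): beam 1 = 0.5774 ≠ 5.6940 ✗
  (8.5, 2.5, 300°): beam 1 = 7.7646 ≠ 5.6940 ✗
  (1.5, 3.5, 75°): beam 1 = 2.8868 ≠ 5.6940 ✗
  …
  (6.5, 2.5, 300°): r_1=5.6940, r_2=1.5529, r_3=2.5882, r_4=1.9319 — all match ✓
Unique over the lattice → pose = (6.5, 2.5, 300°).

(x, y, θ) = (6.5, 2.5, 300°)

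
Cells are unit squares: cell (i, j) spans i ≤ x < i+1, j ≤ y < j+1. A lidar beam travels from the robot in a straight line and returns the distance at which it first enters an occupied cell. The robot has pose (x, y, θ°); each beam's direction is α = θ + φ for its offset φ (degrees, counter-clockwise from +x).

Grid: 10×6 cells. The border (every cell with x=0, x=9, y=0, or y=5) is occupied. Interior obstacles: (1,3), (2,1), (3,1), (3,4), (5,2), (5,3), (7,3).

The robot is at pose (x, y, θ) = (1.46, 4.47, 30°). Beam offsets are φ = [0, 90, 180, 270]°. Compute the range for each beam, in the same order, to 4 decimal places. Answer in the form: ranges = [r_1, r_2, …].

ranges = [1.0600, 0.6120, 0.5312, 0.5427]

beam 1: φ=0°, α=30°
  cosα=0.8660 sinα=0.5000 | (1,4) | tMaxX 0.6235 tMaxY 1.0600 | tΔX 1.1547 tΔY 2.0000
    t=0.6235 [x] (2,4)
    t=1.0600 [y] (2,5) — stop
  → r_1 = 1.0600
beam 2: φ=90°, α=120°
  cosα=-0.5000 sinα=0.8660 | (1,4) | tMaxX 0.9200 tMaxY 0.6120 | tΔX 2.0000 tΔY 1.1547
    t=0.6120 [y] (1,5) — stop
  → r_2 = 0.6120
beam 3: φ=180°, α=210°
  cosα=-0.8660 sinα=-0.5000 | (1,4) | tMaxX 0.5312 tMaxY 0.9400 | tΔX 1.1547 tΔY 2.0000
    t=0.5312 [x] (0,4) — stop
  → r_3 = 0.5312
beam 4: φ=270°, α=300°
  cosα=0.5000 sinα=-0.8660 | (1,4) | tMaxX 1.0800 tMaxY 0.5427 | tΔX 2.0000 tΔY 1.1547
    t=0.5427 [y] (1,3) — stop
  → r_4 = 0.5427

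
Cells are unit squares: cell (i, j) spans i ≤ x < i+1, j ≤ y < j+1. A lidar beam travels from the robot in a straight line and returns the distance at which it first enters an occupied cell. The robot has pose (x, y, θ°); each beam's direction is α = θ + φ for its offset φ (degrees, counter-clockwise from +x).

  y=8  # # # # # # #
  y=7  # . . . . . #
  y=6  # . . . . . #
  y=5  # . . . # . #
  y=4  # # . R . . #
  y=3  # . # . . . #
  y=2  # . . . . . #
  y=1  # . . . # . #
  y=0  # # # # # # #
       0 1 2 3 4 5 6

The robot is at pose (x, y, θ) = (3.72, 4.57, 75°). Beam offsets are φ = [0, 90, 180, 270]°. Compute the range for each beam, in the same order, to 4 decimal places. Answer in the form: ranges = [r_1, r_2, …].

ranges = [1.0818, 2.8160, 3.6959, 2.3604]

beam 1: φ=0°, α=75°
  dir = (cos 75°, sin 75°) = (0.2588, 0.9659); from cell (3,4)
  next x-line at t=1.0818, next y-line at t=0.4452; Δt_x=3.8637, Δt_y=1.0353
    y: enter (3,5) at t=0.4452
    x: enter (4,5) at t=1.0818 ← occupied
  → r_1 = 1.0818
beam 2: φ=90°, α=165°
  dir = (cos 165°, sin 165°) = (-0.9659, 0.2588); from cell (3,4)
  next x-line at t=0.7454, next y-line at t=1.6614; Δt_x=1.0353, Δt_y=3.8637
    x: enter (2,4) at t=0.7454
    y: enter (2,5) at t=1.6614
    x: enter (1,5) at t=1.7807
    x: enter (0,5) at t=2.8160 ← occupied
  → r_2 = 2.8160
beam 3: φ=180°, α=255°
  dir = (cos 255°, sin 255°) = (-0.2588, -0.9659); from cell (3,4)
  next x-line at t=2.7819, next y-line at t=0.5901; Δt_x=3.8637, Δt_y=1.0353
    y: enter (3,3) at t=0.5901
    y: enter (3,2) at t=1.6254
    y: enter (3,1) at t=2.6607
    x: enter (2,1) at t=2.7819
    y: enter (2,0) at t=3.6959 ← occupied
  → r_3 = 3.6959
beam 4: φ=270°, α=345°
  dir = (cos 345°, sin 345°) = (0.9659, -0.2588); from cell (3,4)
  next x-line at t=0.2899, next y-line at t=2.2023; Δt_x=1.0353, Δt_y=3.8637
    x: enter (4,4) at t=0.2899
    x: enter (5,4) at t=1.3252
    y: enter (5,3) at t=2.2023
    x: enter (6,3) at t=2.3604 ← occupied
  → r_4 = 2.3604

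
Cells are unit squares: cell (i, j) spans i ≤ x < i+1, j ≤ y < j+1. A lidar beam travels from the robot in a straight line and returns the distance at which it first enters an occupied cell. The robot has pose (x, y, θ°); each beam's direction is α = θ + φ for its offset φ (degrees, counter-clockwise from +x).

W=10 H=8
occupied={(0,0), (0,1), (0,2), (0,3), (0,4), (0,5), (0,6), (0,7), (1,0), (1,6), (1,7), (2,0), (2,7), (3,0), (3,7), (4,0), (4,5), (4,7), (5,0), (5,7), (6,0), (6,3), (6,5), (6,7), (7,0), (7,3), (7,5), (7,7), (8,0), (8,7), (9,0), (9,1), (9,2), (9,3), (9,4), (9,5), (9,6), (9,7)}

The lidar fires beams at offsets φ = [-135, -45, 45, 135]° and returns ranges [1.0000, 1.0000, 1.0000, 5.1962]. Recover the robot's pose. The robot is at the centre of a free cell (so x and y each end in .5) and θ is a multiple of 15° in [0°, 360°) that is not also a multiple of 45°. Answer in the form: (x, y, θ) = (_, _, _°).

The pose lattice has 42·16 = 672 candidates. Test each by forward raycasting.
  (4.5, 3.5, 30°): beam 1 = 2.5882 ≠ 1.0000 ✗
  (3.5, 1.5, 330°): beam 1 = 1.9319 ≠ 1.0000 ✗
  (4.5, 1.5, 210°): beam 1 = 5.6940 ≠ 1.0000 ✗
  (5.5, 3.5, 285°): beam 1 = 5.0000 ≠ 1.0000 ✗
  (3.5, 3.5, 30°): beam 1 = 2.5882 ≠ 1.0000 ✗
  …
  (5.5, 4.5, 75°): r_1=1.0000, r_2=1.0000, r_3=1.0000, r_4=5.1962 — all match ✓
Unique over the lattice → pose = (5.5, 4.5, 75°).

(x, y, θ) = (5.5, 4.5, 75°)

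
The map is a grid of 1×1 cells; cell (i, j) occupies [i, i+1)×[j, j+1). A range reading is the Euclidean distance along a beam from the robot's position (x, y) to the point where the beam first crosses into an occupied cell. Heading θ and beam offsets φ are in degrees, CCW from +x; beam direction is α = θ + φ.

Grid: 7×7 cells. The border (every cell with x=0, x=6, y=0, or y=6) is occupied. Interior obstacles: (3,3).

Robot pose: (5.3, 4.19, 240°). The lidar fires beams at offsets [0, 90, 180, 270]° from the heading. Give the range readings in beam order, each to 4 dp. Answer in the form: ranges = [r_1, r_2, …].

ranges = [3.6835, 0.8083, 1.4000, 3.6200]

beam 1: φ=0°, α=240°
  dir = (cos 240°, sin 240°) = (-0.5000, -0.8660); from cell (5,4)
  next x-line at t=0.6000, next y-line at t=0.2194; Δt_x=2.0000, Δt_y=1.1547
    y: enter (5,3) at t=0.2194
    x: enter (4,3) at t=0.6000
    y: enter (4,2) at t=1.3741
    y: enter (4,1) at t=2.5288
    x: enter (3,1) at t=2.6000
    y: enter (3,0) at t=3.6835 ← occupied
  → r_1 = 3.6835
beam 2: φ=90°, α=330°
  dir = (cos 330°, sin 330°) = (0.8660, -0.5000); from cell (5,4)
  next x-line at t=0.8083, next y-line at t=0.3800; Δt_x=1.1547, Δt_y=2.0000
    y: enter (5,3) at t=0.3800
    x: enter (6,3) at t=0.8083 ← occupied
  → r_2 = 0.8083
beam 3: φ=180°, α=60°
  dir = (cos 60°, sin 60°) = (0.5000, 0.8660); from cell (5,4)
  next x-line at t=1.4000, next y-line at t=0.9353; Δt_x=2.0000, Δt_y=1.1547
    y: enter (5,5) at t=0.9353
    x: enter (6,5) at t=1.4000 ← occupied
  → r_3 = 1.4000
beam 4: φ=270°, α=150°
  dir = (cos 150°, sin 150°) = (-0.8660, 0.5000); from cell (5,4)
  next x-line at t=0.3464, next y-line at t=1.6200; Δt_x=1.1547, Δt_y=2.0000
    x: enter (4,4) at t=0.3464
    x: enter (3,4) at t=1.5011
    y: enter (3,5) at t=1.6200
    x: enter (2,5) at t=2.6558
    y: enter (2,6) at t=3.6200 ← occupied
  → r_4 = 3.6200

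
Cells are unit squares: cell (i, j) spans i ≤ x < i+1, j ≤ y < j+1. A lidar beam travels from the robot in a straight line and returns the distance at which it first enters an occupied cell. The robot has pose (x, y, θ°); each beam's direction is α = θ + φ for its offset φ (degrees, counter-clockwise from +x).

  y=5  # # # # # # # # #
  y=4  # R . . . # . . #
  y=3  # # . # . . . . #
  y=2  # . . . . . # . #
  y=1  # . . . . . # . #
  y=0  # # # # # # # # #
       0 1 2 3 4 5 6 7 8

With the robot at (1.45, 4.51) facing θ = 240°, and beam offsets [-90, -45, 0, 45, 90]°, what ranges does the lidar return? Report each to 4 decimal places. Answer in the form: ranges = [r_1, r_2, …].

beam 1: φ=-90°, α=150°
  direction (-0.8660, 0.5000); cell (1,4); t to first gridline: x 0.5196, y 0.9800 (then +1.1547 / +2.0000)
    (0,4) via x @ 0.5196  # hit
  → r_1 = 0.5196
beam 2: φ=-45°, α=195°
  direction (-0.9659, -0.2588); cell (1,4); t to first gridline: x 0.4659, y 1.9705 (then +1.0353 / +3.8637)
    (0,4) via x @ 0.4659  # hit
  → r_2 = 0.4659
beam 3: φ=0°, α=240°
  direction (-0.5000, -0.8660); cell (1,4); t to first gridline: x 0.9000, y 0.5889 (then +2.0000 / +1.1547)
    (1,3) via y @ 0.5889  # hit
  → r_3 = 0.5889
beam 4: φ=45°, α=285°
  direction (0.2588, -0.9659); cell (1,4); t to first gridline: x 2.1250, y 0.5280 (then +3.8637 / +1.0353)
    (1,3) via y @ 0.5280  # hit
  → r_4 = 0.5280
beam 5: φ=90°, α=330°
  direction (0.8660, -0.5000); cell (1,4); t to first gridline: x 0.6351, y 1.0200 (then +1.1547 / +2.0000)
    (2,4) via x @ 0.6351
    (2,3) via y @ 1.0200
    (3,3) via x @ 1.7898  # hit
  → r_5 = 1.7898

ranges = [0.5196, 0.4659, 0.5889, 0.5280, 1.7898]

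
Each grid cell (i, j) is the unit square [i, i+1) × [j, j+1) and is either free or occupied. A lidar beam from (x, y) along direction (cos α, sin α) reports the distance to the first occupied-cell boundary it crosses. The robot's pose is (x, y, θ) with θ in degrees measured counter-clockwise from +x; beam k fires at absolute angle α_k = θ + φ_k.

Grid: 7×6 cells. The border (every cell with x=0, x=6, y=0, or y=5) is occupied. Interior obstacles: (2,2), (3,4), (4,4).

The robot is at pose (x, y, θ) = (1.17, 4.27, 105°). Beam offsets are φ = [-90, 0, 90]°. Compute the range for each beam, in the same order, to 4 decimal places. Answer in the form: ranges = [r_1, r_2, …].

ranges = [1.8946, 0.6568, 0.1760]

beam 1: φ=-90°, α=15°
  direction (0.9659, 0.2588); cell (1,4); t to first gridline: x 0.8593, y 2.8205 (then +1.0353 / +3.8637)
    (2,4) via x @ 0.8593
    (3,4) via x @ 1.8946  # hit
  → r_1 = 1.8946
beam 2: φ=0°, α=105°
  direction (-0.2588, 0.9659); cell (1,4); t to first gridline: x 0.6568, y 0.7558 (then +3.8637 / +1.0353)
    (0,4) via x @ 0.6568  # hit
  → r_2 = 0.6568
beam 3: φ=90°, α=195°
  direction (-0.9659, -0.2588); cell (1,4); t to first gridline: x 0.1760, y 1.0432 (then +1.0353 / +3.8637)
    (0,4) via x @ 0.1760  # hit
  → r_3 = 0.1760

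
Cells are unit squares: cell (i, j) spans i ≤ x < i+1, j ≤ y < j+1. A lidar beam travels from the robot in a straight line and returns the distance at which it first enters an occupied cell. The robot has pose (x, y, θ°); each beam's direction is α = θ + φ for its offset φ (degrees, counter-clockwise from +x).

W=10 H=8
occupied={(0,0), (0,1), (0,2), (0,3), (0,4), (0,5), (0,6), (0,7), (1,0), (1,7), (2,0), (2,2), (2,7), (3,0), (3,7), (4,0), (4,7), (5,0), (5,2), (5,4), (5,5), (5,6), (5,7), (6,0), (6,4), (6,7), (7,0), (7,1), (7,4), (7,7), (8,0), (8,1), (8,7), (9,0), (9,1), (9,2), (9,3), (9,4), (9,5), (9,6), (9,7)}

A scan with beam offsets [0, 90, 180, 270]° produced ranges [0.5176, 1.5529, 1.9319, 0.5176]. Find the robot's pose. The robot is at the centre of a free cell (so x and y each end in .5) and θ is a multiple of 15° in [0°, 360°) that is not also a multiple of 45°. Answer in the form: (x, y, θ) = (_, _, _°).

(x, y, θ) = (6.5, 6.5, 195°)

Candidates: 39 free-cell centres × 16 headings = 624 poses. Raycast each; keep the one whose scan matches to 4 dp.
  (7.5, 3.5, 105°): beam 2 = 1.9319 ≠ 1.5529 ✗
  (4.5, 5.5, 105°): beam 1 = 1.5529 ≠ 0.5176 ✗
  (4.5, 5.5, 150°): beam 1 = 3.0000 ≠ 0.5176 ✗
  …
  (6.5, 6.5, 195°): r_1=0.5176, r_2=1.5529, r_3=1.9319, r_4=0.5176 — all match ✓
Unique over the lattice → pose = (6.5, 6.5, 195°).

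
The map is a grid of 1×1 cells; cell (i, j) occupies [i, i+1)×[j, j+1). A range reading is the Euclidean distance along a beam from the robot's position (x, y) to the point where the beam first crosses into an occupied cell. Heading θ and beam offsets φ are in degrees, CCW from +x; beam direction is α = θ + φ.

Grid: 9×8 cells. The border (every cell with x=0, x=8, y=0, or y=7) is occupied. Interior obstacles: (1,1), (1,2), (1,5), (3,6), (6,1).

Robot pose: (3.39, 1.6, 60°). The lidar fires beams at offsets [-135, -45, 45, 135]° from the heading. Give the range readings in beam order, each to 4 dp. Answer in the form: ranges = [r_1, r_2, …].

ranges = [0.6212, 4.7726, 5.5905, 1.4390]

beam 1: φ=-135°, α=285°
  cosα=0.2588 sinα=-0.9659 | (3,1) | tMaxX 2.3569 tMaxY 0.6212 | tΔX 3.8637 tΔY 1.0353
    t=0.6212 [y] (3,0) — stop
  → r_1 = 0.6212
beam 2: φ=-45°, α=15°
  cosα=0.9659 sinα=0.2588 | (3,1) | tMaxX 0.6315 tMaxY 1.5455 | tΔX 1.0353 tΔY 3.8637
    t=0.6315 [x] (4,1)
    t=1.5455 [y] (4,2)
    t=1.6668 [x] (5,2)
    t=2.7021 [x] (6,2)
    t=3.7373 [x] (7,2)
    t=4.7726 [x] (8,2) — stop
  → r_2 = 4.7726
beam 3: φ=45°, α=105°
  cosα=-0.2588 sinα=0.9659 | (3,1) | tMaxX 1.5068 tMaxY 0.4141 | tΔX 3.8637 tΔY 1.0353
    t=0.4141 [y] (3,2)
    t=1.4494 [y] (3,3)
    t=1.5068 [x] (2,3)
    t=2.4847 [y] (2,4)
    t=3.5199 [y] (2,5)
    t=4.5552 [y] (2,6)
    t=5.3705 [x] (1,6)
    t=5.5905 [y] (1,7) — stop
  → r_3 = 5.5905
beam 4: φ=135°, α=195°
  cosα=-0.9659 sinα=-0.2588 | (3,1) | tMaxX 0.4038 tMaxY 2.3182 | tΔX 1.0353 tΔY 3.8637
    t=0.4038 [x] (2,1)
    t=1.4390 [x] (1,1) — stop
  → r_4 = 1.4390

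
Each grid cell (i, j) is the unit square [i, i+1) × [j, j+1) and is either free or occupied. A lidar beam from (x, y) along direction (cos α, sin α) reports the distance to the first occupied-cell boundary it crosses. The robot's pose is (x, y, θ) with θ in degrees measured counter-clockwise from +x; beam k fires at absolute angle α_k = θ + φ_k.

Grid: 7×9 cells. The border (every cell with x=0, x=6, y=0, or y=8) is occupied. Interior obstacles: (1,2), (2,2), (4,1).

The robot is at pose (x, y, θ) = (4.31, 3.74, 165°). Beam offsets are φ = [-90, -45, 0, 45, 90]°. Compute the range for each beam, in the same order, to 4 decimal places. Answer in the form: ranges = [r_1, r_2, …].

ranges = [4.4103, 4.9190, 3.4268, 1.5127, 2.8367]

beam 1: φ=-90°, α=75°
  direction (0.2588, 0.9659); cell (4,3); t to first gridline: x 2.6660, y 0.2692 (then +3.8637 / +1.0353)
    (4,4) via y @ 0.2692
    (4,5) via y @ 1.3044
    (4,6) via y @ 2.3397
    (5,6) via x @ 2.6660
    (5,7) via y @ 3.3750
    (5,8) via y @ 4.4103  # hit
  → r_1 = 4.4103
beam 2: φ=-45°, α=120°
  direction (-0.5000, 0.8660); cell (4,3); t to first gridline: x 0.6200, y 0.3002 (then +2.0000 / +1.1547)
    (4,4) via y @ 0.3002
    (3,4) via x @ 0.6200
    (3,5) via y @ 1.4549
    (3,6) via y @ 2.6096
    (2,6) via x @ 2.6200
    (2,7) via y @ 3.7643
    (1,7) via x @ 4.6200
    (1,8) via y @ 4.9190  # hit
  → r_2 = 4.9190
beam 3: φ=0°, α=165°
  direction (-0.9659, 0.2588); cell (4,3); t to first gridline: x 0.3209, y 1.0046 (then +1.0353 / +3.8637)
    (3,3) via x @ 0.3209
    (3,4) via y @ 1.0046
    (2,4) via x @ 1.3562
    (1,4) via x @ 2.3915
    (0,4) via x @ 3.4268  # hit
  → r_3 = 3.4268
beam 4: φ=45°, α=210°
  direction (-0.8660, -0.5000); cell (4,3); t to first gridline: x 0.3580, y 1.4800 (then +1.1547 / +2.0000)
    (3,3) via x @ 0.3580
    (3,2) via y @ 1.4800
    (2,2) via x @ 1.5127  # hit
  → r_4 = 1.5127
beam 5: φ=90°, α=255°
  direction (-0.2588, -0.9659); cell (4,3); t to first gridline: x 1.1977, y 0.7661 (then +3.8637 / +1.0353)
    (4,2) via y @ 0.7661
    (3,2) via x @ 1.1977
    (3,1) via y @ 1.8014
    (3,0) via y @ 2.8367  # hit
  → r_5 = 2.8367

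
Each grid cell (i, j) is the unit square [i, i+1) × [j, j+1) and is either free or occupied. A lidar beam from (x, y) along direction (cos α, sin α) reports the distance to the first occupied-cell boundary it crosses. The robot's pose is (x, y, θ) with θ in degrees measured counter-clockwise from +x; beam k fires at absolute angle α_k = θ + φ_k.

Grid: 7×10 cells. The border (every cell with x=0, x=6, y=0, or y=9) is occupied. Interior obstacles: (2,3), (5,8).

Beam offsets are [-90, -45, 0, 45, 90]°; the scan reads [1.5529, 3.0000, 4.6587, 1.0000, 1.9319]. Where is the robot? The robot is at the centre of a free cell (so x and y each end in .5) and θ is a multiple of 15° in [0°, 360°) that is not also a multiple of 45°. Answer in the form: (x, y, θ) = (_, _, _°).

(x, y, θ) = (1.5, 2.5, 15°)

The pose lattice has 38·16 = 608 candidates. Test each by forward raycasting.
  (1.5, 8.5, 285°): beam 1 = 0.5176 ≠ 1.5529 ✗
  (3.5, 2.5, 105°): beam 1 = 2.5882 ≠ 1.5529 ✗
  (4.5, 6.5, 285°): beam 1 = 3.6235 ≠ 1.5529 ✗
  (2.5, 2.5, 345°): beam 2 = 1.7321 ≠ 3.0000 ✗
  …
  (1.5, 2.5, 15°): r_1=1.5529, r_2=3.0000, r_3=4.6587, r_4=1.0000, r_5=1.9319 — all match ✓
No second candidate reproduces the full scan.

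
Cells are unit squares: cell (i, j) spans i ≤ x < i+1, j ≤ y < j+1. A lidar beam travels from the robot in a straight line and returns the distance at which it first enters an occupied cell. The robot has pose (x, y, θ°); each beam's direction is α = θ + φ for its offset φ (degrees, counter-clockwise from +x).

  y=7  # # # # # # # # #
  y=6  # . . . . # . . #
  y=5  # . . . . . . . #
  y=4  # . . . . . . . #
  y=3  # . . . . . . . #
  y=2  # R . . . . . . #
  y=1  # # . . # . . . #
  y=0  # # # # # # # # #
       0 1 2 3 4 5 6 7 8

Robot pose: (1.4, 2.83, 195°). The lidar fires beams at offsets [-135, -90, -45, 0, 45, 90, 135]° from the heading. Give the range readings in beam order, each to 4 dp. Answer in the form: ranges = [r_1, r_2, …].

ranges = [4.8151, 1.5455, 0.4619, 0.4141, 0.8000, 0.8593, 3.0022]

beam 1: φ=-135°, α=60°
  cosα=0.5000 sinα=0.8660 | (1,2) | tMaxX 1.2000 tMaxY 0.1963 | tΔX 2.0000 tΔY 1.1547
    t=0.1963 [y] (1,3)
    t=1.2000 [x] (2,3)
    t=1.3510 [y] (2,4)
    t=2.5057 [y] (2,5)
    t=3.2000 [x] (3,5)
    t=3.6604 [y] (3,6)
    t=4.8151 [y] (3,7) — stop
  → r_1 = 4.8151
beam 2: φ=-90°, α=105°
  cosα=-0.2588 sinα=0.9659 | (1,2) | tMaxX 1.5455 tMaxY 0.1760 | tΔX 3.8637 tΔY 1.0353
    t=0.1760 [y] (1,3)
    t=1.2113 [y] (1,4)
    t=1.5455 [x] (0,4) — stop
  → r_2 = 1.5455
beam 3: φ=-45°, α=150°
  cosα=-0.8660 sinα=0.5000 | (1,2) | tMaxX 0.4619 tMaxY 0.3400 | tΔX 1.1547 tΔY 2.0000
    t=0.3400 [y] (1,3)
    t=0.4619 [x] (0,3) — stop
  → r_3 = 0.4619
beam 4: φ=0°, α=195°
  cosα=-0.9659 sinα=-0.2588 | (1,2) | tMaxX 0.4141 tMaxY 3.2069 | tΔX 1.0353 tΔY 3.8637
    t=0.4141 [x] (0,2) — stop
  → r_4 = 0.4141
beam 5: φ=45°, α=240°
  cosα=-0.5000 sinα=-0.8660 | (1,2) | tMaxX 0.8000 tMaxY 0.9584 | tΔX 2.0000 tΔY 1.1547
    t=0.8000 [x] (0,2) — stop
  → r_5 = 0.8000
beam 6: φ=90°, α=285°
  cosα=0.2588 sinα=-0.9659 | (1,2) | tMaxX 2.3182 tMaxY 0.8593 | tΔX 3.8637 tΔY 1.0353
    t=0.8593 [y] (1,1) — stop
  → r_6 = 0.8593
beam 7: φ=135°, α=330°
  cosα=0.8660 sinα=-0.5000 | (1,2) | tMaxX 0.6928 tMaxY 1.6600 | tΔX 1.1547 tΔY 2.0000
    t=0.6928 [x] (2,2)
    t=1.6600 [y] (2,1)
    t=1.8475 [x] (3,1)
    t=3.0022 [x] (4,1) — stop
  → r_7 = 3.0022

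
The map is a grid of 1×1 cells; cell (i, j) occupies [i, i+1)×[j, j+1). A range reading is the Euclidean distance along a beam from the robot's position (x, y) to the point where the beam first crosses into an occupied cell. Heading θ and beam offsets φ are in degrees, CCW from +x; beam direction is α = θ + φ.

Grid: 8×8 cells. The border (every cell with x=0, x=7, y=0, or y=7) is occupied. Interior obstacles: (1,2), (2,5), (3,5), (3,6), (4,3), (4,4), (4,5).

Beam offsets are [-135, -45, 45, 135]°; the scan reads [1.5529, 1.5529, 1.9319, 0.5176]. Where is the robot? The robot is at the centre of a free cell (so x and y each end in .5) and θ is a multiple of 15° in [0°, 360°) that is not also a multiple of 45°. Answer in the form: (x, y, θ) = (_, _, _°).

(x, y, θ) = (6.5, 5.5, 240°)

Candidates: 29 free-cell centres × 16 headings = 464 poses. Raycast each; keep the one whose scan matches to 4 dp.
  (2.5, 3.5, 165°): beam 1 = 1.7321 ≠ 1.5529 ✗
  (6.5, 5.5, 60°): beam 1 = 1.9319 ≠ 1.5529 ✗
  (2.5, 3.5, 105°): beam 1 = 5.0000 ≠ 1.5529 ✗
  …
  (6.5, 5.5, 240°): r_1=1.5529, r_2=1.5529, r_3=1.9319, r_4=0.5176 — all match ✓
No second candidate reproduces the full scan.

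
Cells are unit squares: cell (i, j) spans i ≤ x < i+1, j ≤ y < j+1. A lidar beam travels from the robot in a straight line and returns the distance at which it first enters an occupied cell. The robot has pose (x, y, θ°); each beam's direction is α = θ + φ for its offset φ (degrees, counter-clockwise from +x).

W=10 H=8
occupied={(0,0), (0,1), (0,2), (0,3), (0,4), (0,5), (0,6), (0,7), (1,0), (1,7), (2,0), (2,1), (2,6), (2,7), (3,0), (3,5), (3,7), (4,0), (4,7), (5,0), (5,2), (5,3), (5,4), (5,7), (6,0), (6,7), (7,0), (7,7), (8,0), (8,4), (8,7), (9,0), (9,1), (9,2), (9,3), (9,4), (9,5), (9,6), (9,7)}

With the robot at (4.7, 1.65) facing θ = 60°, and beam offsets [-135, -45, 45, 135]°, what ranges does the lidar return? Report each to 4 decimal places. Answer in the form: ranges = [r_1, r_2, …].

ranges = [0.6729, 4.4517, 3.4682, 1.7600]

beam 1: φ=-135°, α=285°
  d=(0.2588,-0.9659)  start (4,1)  tX=1.1591 tY=0.6729  stride 1/|dx|=3.8637 1/|dy|=1.0353
    cross y-line → (4,0), t=0.6729 (wall)
  → r_1 = 0.6729
beam 2: φ=-45°, α=15°
  d=(0.9659,0.2588)  start (4,1)  tX=0.3106 tY=1.3523  stride 1/|dx|=1.0353 1/|dy|=3.8637
    cross x-line → (5,1), t=0.3106
    cross x-line → (6,1), t=1.3459
    cross y-line → (6,2), t=1.3523
    cross x-line → (7,2), t=2.3811
    cross x-line → (8,2), t=3.4164
    cross x-line → (9,2), t=4.4517 (wall)
  → r_2 = 4.4517
beam 3: φ=45°, α=105°
  d=(-0.2588,0.9659)  start (4,1)  tX=2.7046 tY=0.3623  stride 1/|dx|=3.8637 1/|dy|=1.0353
    cross y-line → (4,2), t=0.3623
    cross y-line → (4,3), t=1.3976
    cross y-line → (4,4), t=2.4329
    cross x-line → (3,4), t=2.7046
    cross y-line → (3,5), t=3.4682 (wall)
  → r_3 = 3.4682
beam 4: φ=135°, α=195°
  d=(-0.9659,-0.2588)  start (4,1)  tX=0.7247 tY=2.5114  stride 1/|dx|=1.0353 1/|dy|=3.8637
    cross x-line → (3,1), t=0.7247
    cross x-line → (2,1), t=1.7600 (wall)
  → r_4 = 1.7600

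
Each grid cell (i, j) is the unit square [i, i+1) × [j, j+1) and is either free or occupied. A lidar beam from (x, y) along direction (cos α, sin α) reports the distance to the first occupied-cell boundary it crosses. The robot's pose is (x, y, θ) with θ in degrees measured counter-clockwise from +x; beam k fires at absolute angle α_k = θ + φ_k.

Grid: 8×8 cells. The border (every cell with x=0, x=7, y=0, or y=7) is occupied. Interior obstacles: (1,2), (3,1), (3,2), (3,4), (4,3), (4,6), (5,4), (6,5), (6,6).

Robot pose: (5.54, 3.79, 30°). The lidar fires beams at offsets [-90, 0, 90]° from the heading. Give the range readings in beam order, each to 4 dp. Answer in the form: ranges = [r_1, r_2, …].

ranges = [2.9200, 0.4200, 0.2425]

beam 1: φ=-90°, α=300°
  d=(0.5000,-0.8660)  start (5,3)  tX=0.9200 tY=0.9122  stride 1/|dx|=2.0000 1/|dy|=1.1547
    cross y-line → (5,2), t=0.9122
    cross x-line → (6,2), t=0.9200
    cross y-line → (6,1), t=2.0669
    cross x-line → (7,1), t=2.9200 (wall)
  → r_1 = 2.9200
beam 2: φ=0°, α=30°
  d=(0.8660,0.5000)  start (5,3)  tX=0.5312 tY=0.4200  stride 1/|dx|=1.1547 1/|dy|=2.0000
    cross y-line → (5,4), t=0.4200 (wall)
  → r_2 = 0.4200
beam 3: φ=90°, α=120°
  d=(-0.5000,0.8660)  start (5,3)  tX=1.0800 tY=0.2425  stride 1/|dx|=2.0000 1/|dy|=1.1547
    cross y-line → (5,4), t=0.2425 (wall)
  → r_3 = 0.2425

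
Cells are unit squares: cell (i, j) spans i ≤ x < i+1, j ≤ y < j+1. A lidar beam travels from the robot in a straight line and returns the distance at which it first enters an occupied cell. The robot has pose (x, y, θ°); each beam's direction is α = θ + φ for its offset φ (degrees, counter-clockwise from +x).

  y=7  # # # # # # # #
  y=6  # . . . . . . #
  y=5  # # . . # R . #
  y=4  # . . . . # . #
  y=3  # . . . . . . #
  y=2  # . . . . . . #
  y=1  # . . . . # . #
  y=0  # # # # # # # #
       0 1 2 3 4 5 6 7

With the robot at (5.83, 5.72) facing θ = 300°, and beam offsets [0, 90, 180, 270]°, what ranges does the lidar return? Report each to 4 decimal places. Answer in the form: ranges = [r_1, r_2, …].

ranges = [2.3400, 1.3510, 1.4780, 0.9584]

beam 1: φ=0°, α=300°
  cosα=0.5000 sinα=-0.8660 | (5,5) | tMaxX 0.3400 tMaxY 0.8314 | tΔX 2.0000 tΔY 1.1547
    t=0.3400 [x] (6,5)
    t=0.8314 [y] (6,4)
    t=1.9861 [y] (6,3)
    t=2.3400 [x] (7,3) — stop
  → r_1 = 2.3400
beam 2: φ=90°, α=30°
  cosα=0.8660 sinα=0.5000 | (5,5) | tMaxX 0.1963 tMaxY 0.5600 | tΔX 1.1547 tΔY 2.0000
    t=0.1963 [x] (6,5)
    t=0.5600 [y] (6,6)
    t=1.3510 [x] (7,6) — stop
  → r_2 = 1.3510
beam 3: φ=180°, α=120°
  cosα=-0.5000 sinα=0.8660 | (5,5) | tMaxX 1.6600 tMaxY 0.3233 | tΔX 2.0000 tΔY 1.1547
    t=0.3233 [y] (5,6)
    t=1.4780 [y] (5,7) — stop
  → r_3 = 1.4780
beam 4: φ=270°, α=210°
  cosα=-0.8660 sinα=-0.5000 | (5,5) | tMaxX 0.9584 tMaxY 1.4400 | tΔX 1.1547 tΔY 2.0000
    t=0.9584 [x] (4,5) — stop
  → r_4 = 0.9584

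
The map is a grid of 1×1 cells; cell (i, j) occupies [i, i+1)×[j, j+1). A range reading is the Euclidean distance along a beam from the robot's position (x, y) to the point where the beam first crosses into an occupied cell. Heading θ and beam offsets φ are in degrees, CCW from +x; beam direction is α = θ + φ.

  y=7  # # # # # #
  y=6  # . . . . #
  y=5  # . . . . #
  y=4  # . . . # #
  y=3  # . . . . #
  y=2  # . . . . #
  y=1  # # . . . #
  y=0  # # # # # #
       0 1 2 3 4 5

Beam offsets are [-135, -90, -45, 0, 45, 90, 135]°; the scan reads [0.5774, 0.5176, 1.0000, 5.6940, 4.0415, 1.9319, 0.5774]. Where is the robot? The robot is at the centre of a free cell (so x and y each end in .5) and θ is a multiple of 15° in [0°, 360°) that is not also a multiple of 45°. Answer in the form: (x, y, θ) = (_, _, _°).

(x, y, θ) = (4.5, 1.5, 105°)

Candidates: 22 free-cell centres × 16 headings = 352 poses. Raycast each; keep the one whose scan matches to 4 dp.
  (2.5, 1.5, 210°): beam 1 = 5.6940 ≠ 0.5774 ✗
  (2.5, 2.5, 255°): beam 1 = 3.0000 ≠ 0.5774 ✗
  (2.5, 5.5, 255°): beam 1 = 1.7321 ≠ 0.5774 ✗
  (4.5, 2.5, 240°): beam 1 = 1.5529 ≠ 0.5774 ✗
  …
  (4.5, 1.5, 105°): r_1=0.5774, r_2=0.5176, r_3=1.0000, r_4=5.6940, r_5=4.0415, r_6=1.9319, r_7=0.5774 — all match ✓
No second candidate reproduces the full scan.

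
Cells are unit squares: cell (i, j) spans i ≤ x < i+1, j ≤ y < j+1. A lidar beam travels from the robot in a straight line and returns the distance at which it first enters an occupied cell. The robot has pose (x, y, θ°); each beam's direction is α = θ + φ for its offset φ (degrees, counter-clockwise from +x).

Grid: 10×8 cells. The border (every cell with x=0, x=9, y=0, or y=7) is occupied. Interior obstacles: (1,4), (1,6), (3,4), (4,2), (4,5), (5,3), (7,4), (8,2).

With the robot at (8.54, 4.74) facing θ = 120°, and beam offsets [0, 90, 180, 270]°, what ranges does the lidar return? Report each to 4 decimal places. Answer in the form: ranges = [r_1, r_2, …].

ranges = [2.6096, 0.6235, 0.9200, 0.5312]

beam 1: φ=0°, α=120°
  dir = (cos 120°, sin 120°) = (-0.5000, 0.8660); from cell (8,4)
  next x-line at t=1.0800, next y-line at t=0.3002; Δt_x=2.0000, Δt_y=1.1547
    y: enter (8,5) at t=0.3002
    x: enter (7,5) at t=1.0800
    y: enter (7,6) at t=1.4549
    y: enter (7,7) at t=2.6096 ← occupied
  → r_1 = 2.6096
beam 2: φ=90°, α=210°
  dir = (cos 210°, sin 210°) = (-0.8660, -0.5000); from cell (8,4)
  next x-line at t=0.6235, next y-line at t=1.4800; Δt_x=1.1547, Δt_y=2.0000
    x: enter (7,4) at t=0.6235 ← occupied
  → r_2 = 0.6235
beam 3: φ=180°, α=300°
  dir = (cos 300°, sin 300°) = (0.5000, -0.8660); from cell (8,4)
  next x-line at t=0.9200, next y-line at t=0.8545; Δt_x=2.0000, Δt_y=1.1547
    y: enter (8,3) at t=0.8545
    x: enter (9,3) at t=0.9200 ← occupied
  → r_3 = 0.9200
beam 4: φ=270°, α=30°
  dir = (cos 30°, sin 30°) = (0.8660, 0.5000); from cell (8,4)
  next x-line at t=0.5312, next y-line at t=0.5200; Δt_x=1.1547, Δt_y=2.0000
    y: enter (8,5) at t=0.5200
    x: enter (9,5) at t=0.5312 ← occupied
  → r_4 = 0.5312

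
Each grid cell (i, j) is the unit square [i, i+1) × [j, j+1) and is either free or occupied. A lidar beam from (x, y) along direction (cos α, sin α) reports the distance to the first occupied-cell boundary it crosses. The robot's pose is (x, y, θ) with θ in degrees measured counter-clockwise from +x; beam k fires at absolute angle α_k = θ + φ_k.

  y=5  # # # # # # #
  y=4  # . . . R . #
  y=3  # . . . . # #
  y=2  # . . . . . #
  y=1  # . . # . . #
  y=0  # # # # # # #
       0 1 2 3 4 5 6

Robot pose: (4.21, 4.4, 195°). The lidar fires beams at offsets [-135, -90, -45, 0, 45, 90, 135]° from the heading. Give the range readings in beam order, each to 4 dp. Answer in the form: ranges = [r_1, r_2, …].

beam 1: φ=-135°, α=60°
  d=(0.5000,0.8660)  start (4,4)  tX=1.5800 tY=0.6928  stride 1/|dx|=2.0000 1/|dy|=1.1547
    cross y-line → (4,5), t=0.6928 (wall)
  → r_1 = 0.6928
beam 2: φ=-90°, α=105°
  d=(-0.2588,0.9659)  start (4,4)  tX=0.8114 tY=0.6212  stride 1/|dx|=3.8637 1/|dy|=1.0353
    cross y-line → (4,5), t=0.6212 (wall)
  → r_2 = 0.6212
beam 3: φ=-45°, α=150°
  d=(-0.8660,0.5000)  start (4,4)  tX=0.2425 tY=1.2000  stride 1/|dx|=1.1547 1/|dy|=2.0000
    cross x-line → (3,4), t=0.2425
    cross y-line → (3,5), t=1.2000 (wall)
  → r_3 = 1.2000
beam 4: φ=0°, α=195°
  d=(-0.9659,-0.2588)  start (4,4)  tX=0.2174 tY=1.5455  stride 1/|dx|=1.0353 1/|dy|=3.8637
    cross x-line → (3,4), t=0.2174
    cross x-line → (2,4), t=1.2527
    cross y-line → (2,3), t=1.5455
    cross x-line → (1,3), t=2.2880
    cross x-line → (0,3), t=3.3232 (wall)
  → r_4 = 3.3232
beam 5: φ=45°, α=240°
  d=(-0.5000,-0.8660)  start (4,4)  tX=0.4200 tY=0.4619  stride 1/|dx|=2.0000 1/|dy|=1.1547
    cross x-line → (3,4), t=0.4200
    cross y-line → (3,3), t=0.4619
    cross y-line → (3,2), t=1.6166
    cross x-line → (2,2), t=2.4200
    cross y-line → (2,1), t=2.7713
    cross y-line → (2,0), t=3.9260 (wall)
  → r_5 = 3.9260
beam 6: φ=90°, α=285°
  d=(0.2588,-0.9659)  start (4,4)  tX=3.0523 tY=0.4141  stride 1/|dx|=3.8637 1/|dy|=1.0353
    cross y-line → (4,3), t=0.4141
    cross y-line → (4,2), t=1.4494
    cross y-line → (4,1), t=2.4847
    cross x-line → (5,1), t=3.0523
    cross y-line → (5,0), t=3.5199 (wall)
  → r_6 = 3.5199
beam 7: φ=135°, α=330°
  d=(0.8660,-0.5000)  start (4,4)  tX=0.9122 tY=0.8000  stride 1/|dx|=1.1547 1/|dy|=2.0000
    cross y-line → (4,3), t=0.8000
    cross x-line → (5,3), t=0.9122 (wall)
  → r_7 = 0.9122

ranges = [0.6928, 0.6212, 1.2000, 3.3232, 3.9260, 3.5199, 0.9122]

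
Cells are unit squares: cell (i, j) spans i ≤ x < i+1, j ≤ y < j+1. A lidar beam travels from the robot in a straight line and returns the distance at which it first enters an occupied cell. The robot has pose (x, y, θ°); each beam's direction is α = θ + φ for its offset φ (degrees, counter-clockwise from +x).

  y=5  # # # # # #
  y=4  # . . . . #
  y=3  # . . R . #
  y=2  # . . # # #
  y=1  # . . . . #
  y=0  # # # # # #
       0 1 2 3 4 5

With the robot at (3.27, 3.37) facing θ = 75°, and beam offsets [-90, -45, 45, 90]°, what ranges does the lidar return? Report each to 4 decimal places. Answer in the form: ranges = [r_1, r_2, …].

beam 1: φ=-90°, α=345°
  dir = (cos 345°, sin 345°) = (0.9659, -0.2588); from cell (3,3)
  next x-line at t=0.7558, next y-line at t=1.4296; Δt_x=1.0353, Δt_y=3.8637
    x: enter (4,3) at t=0.7558
    y: enter (4,2) at t=1.4296 ← occupied
  → r_1 = 1.4296
beam 2: φ=-45°, α=30°
  dir = (cos 30°, sin 30°) = (0.8660, 0.5000); from cell (3,3)
  next x-line at t=0.8429, next y-line at t=1.2600; Δt_x=1.1547, Δt_y=2.0000
    x: enter (4,3) at t=0.8429
    y: enter (4,4) at t=1.2600
    x: enter (5,4) at t=1.9976 ← occupied
  → r_2 = 1.9976
beam 3: φ=45°, α=120°
  dir = (cos 120°, sin 120°) = (-0.5000, 0.8660); from cell (3,3)
  next x-line at t=0.5400, next y-line at t=0.7275; Δt_x=2.0000, Δt_y=1.1547
    x: enter (2,3) at t=0.5400
    y: enter (2,4) at t=0.7275
    y: enter (2,5) at t=1.8822 ← occupied
  → r_3 = 1.8822
beam 4: φ=90°, α=165°
  dir = (cos 165°, sin 165°) = (-0.9659, 0.2588); from cell (3,3)
  next x-line at t=0.2795, next y-line at t=2.4341; Δt_x=1.0353, Δt_y=3.8637
    x: enter (2,3) at t=0.2795
    x: enter (1,3) at t=1.3148
    x: enter (0,3) at t=2.3501 ← occupied
  → r_4 = 2.3501

ranges = [1.4296, 1.9976, 1.8822, 2.3501]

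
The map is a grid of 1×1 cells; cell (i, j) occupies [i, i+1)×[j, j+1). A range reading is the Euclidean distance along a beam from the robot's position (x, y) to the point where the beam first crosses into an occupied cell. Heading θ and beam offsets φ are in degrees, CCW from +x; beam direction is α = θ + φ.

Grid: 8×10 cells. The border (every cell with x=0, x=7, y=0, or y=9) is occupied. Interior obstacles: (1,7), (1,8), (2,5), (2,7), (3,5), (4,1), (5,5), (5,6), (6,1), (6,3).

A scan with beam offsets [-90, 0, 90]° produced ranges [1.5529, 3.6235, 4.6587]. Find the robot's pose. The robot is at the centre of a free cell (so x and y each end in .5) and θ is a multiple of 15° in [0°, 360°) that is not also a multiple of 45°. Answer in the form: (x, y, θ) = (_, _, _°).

(x, y, θ) = (2.5, 2.5, 15°)

Candidates: 38 free-cell centres × 16 headings = 608 poses. Raycast each; keep the one whose scan matches to 4 dp.
  (5.5, 4.5, 195°): beam 1 = 0.5176 ≠ 1.5529 ✗
  (3.5, 2.5, 195°): beam 1 = 2.5882 ≠ 1.5529 ✗
  (5.5, 8.5, 165°): beam 1 = 0.5176 ≠ 1.5529 ✗
  …
  (2.5, 2.5, 15°): r_1=1.5529, r_2=3.6235, r_3=4.6587 — all match ✓
Only this pose fits every beam.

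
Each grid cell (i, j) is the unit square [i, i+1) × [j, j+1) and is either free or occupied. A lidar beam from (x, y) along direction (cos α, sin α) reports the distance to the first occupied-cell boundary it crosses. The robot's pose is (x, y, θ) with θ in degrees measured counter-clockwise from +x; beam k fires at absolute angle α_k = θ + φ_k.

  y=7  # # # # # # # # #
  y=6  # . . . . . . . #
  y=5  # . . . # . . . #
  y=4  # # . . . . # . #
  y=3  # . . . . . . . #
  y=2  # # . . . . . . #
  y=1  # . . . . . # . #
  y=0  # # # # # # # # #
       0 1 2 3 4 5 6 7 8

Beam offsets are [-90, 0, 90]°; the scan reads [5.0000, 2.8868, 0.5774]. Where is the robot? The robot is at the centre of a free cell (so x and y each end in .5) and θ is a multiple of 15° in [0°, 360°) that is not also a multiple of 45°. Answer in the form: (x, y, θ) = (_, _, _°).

Enumerate (i+0.5, j+0.5, θ) over the 37 free cells and 16 admissible headings. For each, cast all 3 beams and compare to the given ranges.
  (7.5, 4.5, 300°): beam 1 = 0.5774 ≠ 5.0000 ✗
  (4.5, 4.5, 345°): beam 1 = 3.6235 ≠ 5.0000 ✗
  (7.5, 3.5, 120°): beam 1 = 0.5774 ≠ 5.0000 ✗
  (5.5, 3.5, 210°): beam 1 = 1.7321 ≠ 5.0000 ✗
  …
  (2.5, 4.5, 60°): r_1=5.0000, r_2=2.8868, r_3=0.5774 — all match ✓
Only this pose fits every beam.

(x, y, θ) = (2.5, 4.5, 60°)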